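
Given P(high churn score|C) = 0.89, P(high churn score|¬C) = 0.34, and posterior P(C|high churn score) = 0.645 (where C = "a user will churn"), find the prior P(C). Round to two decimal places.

P(C) = 0.41

In odds form, posterior odds = prior odds × likelihood ratio, so prior odds = posterior odds ÷ LR.
Posterior odds = 0.645/(1−0.645) = 1.8169. LR = 0.89/0.34 = 2.6176.
Prior odds = 1.8169/2.6176 = 0.6941, so P(C) = 0.6941/(1+0.6941) ≈ 0.41.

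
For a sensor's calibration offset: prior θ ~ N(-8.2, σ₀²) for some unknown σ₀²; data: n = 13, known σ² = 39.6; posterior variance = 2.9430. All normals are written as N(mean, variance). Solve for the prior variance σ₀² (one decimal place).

For the Normal–Normal model with known σ², precisions add: τ_n = τ₀ + n/σ².
So 1/σ₀² = 1/2.9430 − 13/39.6 = 0.339789 − 0.328283 = 0.011506.
Hence σ₀² = 1/0.011506 ≈ 86.9.

σ₀² = 86.9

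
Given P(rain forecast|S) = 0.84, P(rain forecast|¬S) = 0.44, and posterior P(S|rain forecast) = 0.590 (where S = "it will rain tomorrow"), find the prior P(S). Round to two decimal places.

P(S) = 0.43

Bayes' rule in odds form gives O(S|E) = O(S)·[P(E|S)/P(E|¬S)], hence O(S) = O(S|E)/LR.
Posterior odds = 0.590/(1−0.590) = 1.4390. LR = 0.84/0.44 = 1.9091.
Prior odds = 1.4390/1.9091 = 0.7538, so P(S) = 0.7538/(1+0.7538) ≈ 0.43.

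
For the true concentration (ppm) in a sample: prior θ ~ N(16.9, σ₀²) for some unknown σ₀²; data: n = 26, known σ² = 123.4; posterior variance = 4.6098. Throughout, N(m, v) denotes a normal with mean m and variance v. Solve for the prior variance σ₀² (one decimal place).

σ₀² = 160.5

For the Normal–Normal model with known σ², precisions add: τ_n = τ₀ + n/σ².
So 1/σ₀² = 1/4.6098 − 26/123.4 = 0.216929 − 0.210697 = 0.006232.
Hence σ₀² = 1/0.006232 ≈ 160.5.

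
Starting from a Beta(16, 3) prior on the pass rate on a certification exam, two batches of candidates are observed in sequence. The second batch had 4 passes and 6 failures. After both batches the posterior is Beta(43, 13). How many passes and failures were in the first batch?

23 passes and 4 failures

Because Beta–binomial updating is additive in the counts, the combined data contributed (α_post−α_prior, β_post−β_prior) successes and failures.
Total across both batches: 43−16=27 passes, 13−3=10 failures.
Subtract the second batch: 27−4=23 passes and 10−6=4 failures.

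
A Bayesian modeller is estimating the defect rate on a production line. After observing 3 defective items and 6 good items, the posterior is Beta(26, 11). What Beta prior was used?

Beta(23, 5)

Under Beta–binomial conjugacy the posterior parameters are (α+s, β+f).
So α = 26 − 3 = 23 and β = 11 − 6 = 5.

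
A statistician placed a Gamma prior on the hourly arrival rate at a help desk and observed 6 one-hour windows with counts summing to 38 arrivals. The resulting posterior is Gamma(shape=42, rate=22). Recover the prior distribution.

Gamma(shape=4, rate=16)

Gamma–Poisson conjugacy: posterior shape = α + Σxᵢ, posterior rate = β + n.
So α = 42 − 38 = 4 and β = 22 − 6 = 16.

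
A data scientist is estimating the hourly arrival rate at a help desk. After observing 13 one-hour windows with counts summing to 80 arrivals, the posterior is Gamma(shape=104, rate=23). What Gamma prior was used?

Gamma(shape=24, rate=10)

Gamma–Poisson conjugacy: posterior shape = α + Σxᵢ, posterior rate = β + n.
So α = 104 − 80 = 24 and β = 23 − 13 = 10.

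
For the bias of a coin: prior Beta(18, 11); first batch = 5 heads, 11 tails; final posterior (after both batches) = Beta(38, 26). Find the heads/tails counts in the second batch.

15 heads and 4 tails

Sequential conjugate updates are equivalent to a single update on the pooled data, so total successes = posterior α − prior α and total failures = posterior β − prior β.
Total across both batches: 38−18=20 heads, 26−11=15 tails.
Subtract the first batch: 20−5=15 heads and 15−11=4 tails.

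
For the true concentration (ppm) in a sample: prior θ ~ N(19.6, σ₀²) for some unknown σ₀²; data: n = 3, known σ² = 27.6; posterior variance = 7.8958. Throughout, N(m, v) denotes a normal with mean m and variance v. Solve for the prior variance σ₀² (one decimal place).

For the Normal–Normal model with known σ², precisions add: τ_n = τ₀ + n/σ².
So 1/σ₀² = 1/7.8958 − 3/27.6 = 0.126650 − 0.108696 = 0.017954.
Hence σ₀² = 1/0.017954 ≈ 55.7.

σ₀² = 55.7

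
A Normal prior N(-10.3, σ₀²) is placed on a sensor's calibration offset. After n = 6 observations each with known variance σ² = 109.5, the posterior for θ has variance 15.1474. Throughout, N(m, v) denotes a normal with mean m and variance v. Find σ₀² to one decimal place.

σ₀² = 89.1

For the Normal–Normal model with known σ², precisions add: τ_n = τ₀ + n/σ².
So 1/σ₀² = 1/15.1474 − 6/109.5 = 0.066018 − 0.054795 = 0.011223.
Hence σ₀² = 1/0.011223 ≈ 89.1.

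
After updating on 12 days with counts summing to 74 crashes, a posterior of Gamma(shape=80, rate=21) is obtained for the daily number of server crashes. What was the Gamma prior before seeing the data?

Gamma(shape=6, rate=9)

Gamma–Poisson conjugacy: posterior shape = α + Σxᵢ, posterior rate = β + n.
So α = 80 − 74 = 6 and β = 21 − 12 = 9.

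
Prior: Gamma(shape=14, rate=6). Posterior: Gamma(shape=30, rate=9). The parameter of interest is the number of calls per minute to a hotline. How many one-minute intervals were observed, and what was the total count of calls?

n = 3 one-minute intervals with total 16 calls

Gamma–Poisson conjugacy: posterior shape = α + Σxᵢ, posterior rate = β + n.
Matching: Σxᵢ = 30 − 14 = 16 and n = 9 − 6 = 3.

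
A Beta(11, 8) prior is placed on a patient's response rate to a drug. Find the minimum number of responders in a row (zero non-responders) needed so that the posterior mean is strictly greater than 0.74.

k = 12

After k responders and 0 non-responders the posterior is Beta(11+k, 8), with mean (11+k)/(11+8+k).
Set (11+k)/(19+k) > 0.74 and solve: k > (0.74·19 − 11)/(1 − 0.74) = 11.769.
The smallest integer exceeding 11.769 is 12.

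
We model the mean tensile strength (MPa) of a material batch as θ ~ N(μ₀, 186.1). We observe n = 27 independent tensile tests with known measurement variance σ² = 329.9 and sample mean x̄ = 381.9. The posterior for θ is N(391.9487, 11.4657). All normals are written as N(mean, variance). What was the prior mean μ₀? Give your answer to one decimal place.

With known observation variance, the Normal–Normal posterior has precision τ_n = τ₀ + n/σ² and mean μ_n = (τ₀μ₀ + (n/σ²)x̄)/τ_n.
Here τ₀ = 1/186.1 = 0.005373 and τ_data = 27/329.9 = 0.081843, so τ_n = 0.087216.
Rearranging for μ₀: μ₀ = (μ_n·τ_n − τ_data·x̄)/τ₀ = (391.9487·0.087216 − 0.081843·381.9) / 0.005373 = 2.928356/0.005373 ≈ 545.0.

μ₀ = 545.0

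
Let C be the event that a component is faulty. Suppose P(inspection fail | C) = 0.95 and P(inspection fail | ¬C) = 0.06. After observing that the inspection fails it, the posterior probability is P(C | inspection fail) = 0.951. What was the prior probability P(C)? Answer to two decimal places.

P(C) = 0.55

In odds form, posterior odds = prior odds × likelihood ratio, so prior odds = posterior odds ÷ LR.
Posterior odds = 0.951/(1−0.951) = 19.4082. LR = 0.95/0.06 = 15.8333.
Prior odds = 19.4082/15.8333 = 1.2258, so P(C) = 1.2258/(1+1.2258) ≈ 0.55.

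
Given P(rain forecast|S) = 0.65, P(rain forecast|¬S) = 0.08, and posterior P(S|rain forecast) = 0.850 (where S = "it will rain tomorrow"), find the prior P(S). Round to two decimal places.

In odds form, posterior odds = prior odds × likelihood ratio, so prior odds = posterior odds ÷ LR.
Posterior odds = 0.850/(1−0.850) = 5.6667. LR = 0.65/0.08 = 8.1250.
Prior odds = 5.6667/8.1250 = 0.6974, so P(S) = 0.6974/(1+0.6974) ≈ 0.41.

P(S) = 0.41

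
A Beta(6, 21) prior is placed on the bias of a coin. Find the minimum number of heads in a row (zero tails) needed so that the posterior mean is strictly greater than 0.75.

After k heads and 0 tails the posterior is Beta(6+k, 21), with mean (6+k)/(6+21+k).
Set (6+k)/(27+k) > 0.75 and solve: k > (0.75·27 − 6)/(1 − 0.75) = 57.000.
The smallest integer exceeding 57.000 is 58.

k = 58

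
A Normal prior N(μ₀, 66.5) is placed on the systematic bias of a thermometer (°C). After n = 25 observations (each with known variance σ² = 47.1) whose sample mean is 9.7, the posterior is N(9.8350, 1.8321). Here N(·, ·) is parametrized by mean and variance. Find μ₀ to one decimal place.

With known observation variance, the Normal–Normal posterior has precision τ_n = τ₀ + n/σ² and mean μ_n = (τ₀μ₀ + (n/σ²)x̄)/τ_n.
Here τ₀ = 1/66.5 = 0.015038 and τ_data = 25/47.1 = 0.530786, so τ_n = 0.545824.
Rearranging for μ₀: μ₀ = (μ_n·τ_n − τ_data·x̄)/τ₀ = (9.8350·0.545824 − 0.530786·9.7) / 0.015038 = 0.219555/0.015038 ≈ 14.6.

μ₀ = 14.6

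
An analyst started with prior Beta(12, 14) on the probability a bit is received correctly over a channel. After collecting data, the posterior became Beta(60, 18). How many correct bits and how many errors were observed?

A Beta(a, b) prior with s successes and f failures in binomial data gives a Beta(a+s, b+f) posterior.
So s = 60 − 12 = 48 and f = 18 − 14 = 4.

48 correct bits and 4 errors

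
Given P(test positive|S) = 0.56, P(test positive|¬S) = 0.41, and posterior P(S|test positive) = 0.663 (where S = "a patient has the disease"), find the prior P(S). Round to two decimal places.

In odds form, posterior odds = prior odds × likelihood ratio, so prior odds = posterior odds ÷ LR.
Posterior odds = 0.663/(1−0.663) = 1.9674. LR = 0.56/0.41 = 1.3659.
Prior odds = 1.9674/1.3659 = 1.4404, so P(S) = 1.4404/(1+1.4404) ≈ 0.59.

P(S) = 0.59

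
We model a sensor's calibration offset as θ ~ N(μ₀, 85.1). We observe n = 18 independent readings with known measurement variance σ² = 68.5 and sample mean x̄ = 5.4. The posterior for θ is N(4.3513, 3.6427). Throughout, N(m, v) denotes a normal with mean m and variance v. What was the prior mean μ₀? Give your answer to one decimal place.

μ₀ = -19.1

With known observation variance, the Normal–Normal posterior has precision τ_n = τ₀ + n/σ² and mean μ_n = (τ₀μ₀ + (n/σ²)x̄)/τ_n.
Here τ₀ = 1/85.1 = 0.011751 and τ_data = 18/68.5 = 0.262774, so τ_n = 0.274525.
Rearranging for μ₀: μ₀ = (μ_n·τ_n − τ_data·x̄)/τ₀ = (4.3513·0.274525 − 0.262774·5.4) / 0.011751 = -0.224439/0.011751 ≈ -19.1.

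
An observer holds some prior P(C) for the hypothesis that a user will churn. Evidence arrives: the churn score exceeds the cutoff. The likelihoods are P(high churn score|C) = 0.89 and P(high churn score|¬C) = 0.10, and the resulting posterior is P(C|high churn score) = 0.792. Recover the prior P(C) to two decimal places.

Bayes' rule in odds form gives O(C|E) = O(C)·[P(E|C)/P(E|¬C)], hence O(C) = O(C|E)/LR.
Posterior odds = 0.792/(1−0.792) = 3.8077. LR = 0.89/0.10 = 8.9000.
Prior odds = 3.8077/8.9000 = 0.4278, so P(C) = 0.4278/(1+0.4278) ≈ 0.30.

P(C) = 0.30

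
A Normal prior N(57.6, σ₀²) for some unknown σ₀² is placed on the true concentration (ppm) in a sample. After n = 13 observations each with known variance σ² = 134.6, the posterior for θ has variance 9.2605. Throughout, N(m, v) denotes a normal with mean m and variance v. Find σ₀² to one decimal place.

σ₀² = 87.7

Posterior precision equals prior precision plus data precision: 1/σ_n² = 1/σ₀² + n/σ².
So 1/σ₀² = 1/9.2605 − 13/134.6 = 0.107986 − 0.096582 = 0.011404.
Hence σ₀² = 1/0.011404 ≈ 87.7.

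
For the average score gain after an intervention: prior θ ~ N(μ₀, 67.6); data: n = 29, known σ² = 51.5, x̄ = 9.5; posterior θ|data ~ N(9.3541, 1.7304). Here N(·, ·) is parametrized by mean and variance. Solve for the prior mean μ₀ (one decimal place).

The posterior mean is a precision-weighted average: μ_n = (τ₀μ₀ + τ_data·x̄)/(τ₀+τ_data), with τ₀=1/σ₀² and τ_data=n/σ².
Here τ₀ = 1/67.6 = 0.014793 and τ_data = 29/51.5 = 0.563107, so τ_n = 0.577900.
Rearranging for μ₀: μ₀ = (μ_n·τ_n − τ_data·x̄)/τ₀ = (9.3541·0.577900 − 0.563107·9.5) / 0.014793 = 0.056218/0.014793 ≈ 3.8.

μ₀ = 3.8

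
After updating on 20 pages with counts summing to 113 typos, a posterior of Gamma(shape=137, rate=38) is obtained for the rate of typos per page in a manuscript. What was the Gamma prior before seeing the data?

Gamma(shape=24, rate=18)

A Gamma(α, β) prior (rate parametrization) on a Poisson rate with n observations summing to S gives posterior Gamma(α+S, β+n).
So α = 137 − 113 = 24 and β = 38 − 20 = 18.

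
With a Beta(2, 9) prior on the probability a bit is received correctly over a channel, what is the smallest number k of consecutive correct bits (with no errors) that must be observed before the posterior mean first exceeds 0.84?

k = 46

After k correct bits and 0 errors the posterior is Beta(2+k, 9), with mean (2+k)/(2+9+k).
Set (2+k)/(11+k) > 0.84 and solve: k > (0.84·11 − 2)/(1 − 0.84) = 45.250.
The smallest integer exceeding 45.250 is 46, and checking k=46: (48)/(57) = 0.8421 > 0.84.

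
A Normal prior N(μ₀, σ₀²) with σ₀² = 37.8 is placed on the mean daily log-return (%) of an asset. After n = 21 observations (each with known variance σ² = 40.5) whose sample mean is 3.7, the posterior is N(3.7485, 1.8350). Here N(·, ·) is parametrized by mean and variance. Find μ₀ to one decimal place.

With known observation variance, the Normal–Normal posterior has precision τ_n = τ₀ + n/σ² and mean μ_n = (τ₀μ₀ + (n/σ²)x̄)/τ_n.
Here τ₀ = 1/37.8 = 0.026455 and τ_data = 21/40.5 = 0.518519, so τ_n = 0.544974.
Rearranging for μ₀: μ₀ = (μ_n·τ_n − τ_data·x̄)/τ₀ = (3.7485·0.544974 − 0.518519·3.7) / 0.026455 = 0.124315/0.026455 ≈ 4.7.

μ₀ = 4.7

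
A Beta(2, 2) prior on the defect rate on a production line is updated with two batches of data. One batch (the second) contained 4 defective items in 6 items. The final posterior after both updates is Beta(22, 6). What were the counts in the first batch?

Sequential conjugate updates are equivalent to a single update on the pooled data, so total successes = posterior α − prior α and total failures = posterior β − prior β.
Total across both batches: 22−2=20 defective items, 6−2=4 good items.
Subtract the second batch: 20−4=16 defective items and 4−2=2 good items.

16 defective items and 2 good items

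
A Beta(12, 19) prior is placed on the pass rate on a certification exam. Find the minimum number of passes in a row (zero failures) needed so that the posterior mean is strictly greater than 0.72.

After k passes and 0 failures the posterior is Beta(12+k, 19), with mean (12+k)/(12+19+k).
Set (12+k)/(31+k) > 0.72 and solve: k > (0.72·31 − 12)/(1 − 0.72) = 36.857.
The smallest integer exceeding 36.857 is 37.

k = 37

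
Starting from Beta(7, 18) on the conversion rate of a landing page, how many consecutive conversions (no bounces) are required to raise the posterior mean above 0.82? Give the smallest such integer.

After k conversions and 0 bounces the posterior is Beta(7+k, 18), with mean (7+k)/(7+18+k).
Set (7+k)/(25+k) > 0.82 and solve: k > (0.82·25 − 7)/(1 − 0.82) = 75.000.
The smallest integer exceeding 75.000 is 76, and checking k=76: (83)/(101) = 0.8218 > 0.82.

k = 76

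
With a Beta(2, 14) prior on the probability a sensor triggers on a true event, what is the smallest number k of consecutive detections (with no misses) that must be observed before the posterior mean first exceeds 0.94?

After k detections and 0 misses the posterior is Beta(2+k, 14), with mean (2+k)/(2+14+k).
Set (2+k)/(16+k) > 0.94 and solve: k > (0.94·16 − 2)/(1 − 0.94) = 217.333.
The smallest integer exceeding 217.333 is 218.

k = 218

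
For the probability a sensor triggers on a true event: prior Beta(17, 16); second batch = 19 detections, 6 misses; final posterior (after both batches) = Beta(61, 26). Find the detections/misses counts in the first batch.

Sequential conjugate updates are equivalent to a single update on the pooled data, so total successes = posterior α − prior α and total failures = posterior β − prior β.
Total across both batches: 61−17=44 detections, 26−16=10 misses.
Subtract the second batch: 44−19=25 detections and 10−6=4 misses.

25 detections and 4 misses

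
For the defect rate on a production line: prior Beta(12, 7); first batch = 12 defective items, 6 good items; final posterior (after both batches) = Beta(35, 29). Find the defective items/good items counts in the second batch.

Sequential conjugate updates are equivalent to a single update on the pooled data, so total successes = posterior α − prior α and total failures = posterior β − prior β.
Total across both batches: 35−12=23 defective items, 29−7=22 good items.
Subtract the first batch: 23−12=11 defective items and 22−6=16 good items.

11 defective items and 16 good items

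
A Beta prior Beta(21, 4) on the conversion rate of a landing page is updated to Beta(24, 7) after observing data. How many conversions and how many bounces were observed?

Beta is conjugate to the binomial likelihood: posterior = Beta(a+s, b+f).
So s = 24 − 21 = 3 and f = 7 − 4 = 3.

3 conversions and 3 bounces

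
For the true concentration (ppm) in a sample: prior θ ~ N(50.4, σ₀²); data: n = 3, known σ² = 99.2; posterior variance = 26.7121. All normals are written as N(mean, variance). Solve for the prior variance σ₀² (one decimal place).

σ₀² = 139.0

For the Normal–Normal model with known σ², precisions add: τ_n = τ₀ + n/σ².
So 1/σ₀² = 1/26.7121 − 3/99.2 = 0.037436 − 0.030242 = 0.007194.
Hence σ₀² = 1/0.007194 ≈ 139.0.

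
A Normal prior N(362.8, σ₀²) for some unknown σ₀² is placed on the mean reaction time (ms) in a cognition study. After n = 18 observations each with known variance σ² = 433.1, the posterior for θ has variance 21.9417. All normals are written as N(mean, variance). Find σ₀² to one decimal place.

σ₀² = 249.1

For the Normal–Normal model with known σ², precisions add: τ_n = τ₀ + n/σ².
So 1/σ₀² = 1/21.9417 − 18/433.1 = 0.045575 − 0.041561 = 0.004014.
Hence σ₀² = 1/0.004014 ≈ 249.1.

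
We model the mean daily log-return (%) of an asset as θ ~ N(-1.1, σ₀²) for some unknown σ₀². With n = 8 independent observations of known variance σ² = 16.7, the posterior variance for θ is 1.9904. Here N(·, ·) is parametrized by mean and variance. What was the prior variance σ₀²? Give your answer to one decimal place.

Posterior precision equals prior precision plus data precision: 1/σ_n² = 1/σ₀² + n/σ².
So 1/σ₀² = 1/1.9904 − 8/16.7 = 0.502412 − 0.479042 = 0.023370.
Hence σ₀² = 1/0.023370 ≈ 42.8.

σ₀² = 42.8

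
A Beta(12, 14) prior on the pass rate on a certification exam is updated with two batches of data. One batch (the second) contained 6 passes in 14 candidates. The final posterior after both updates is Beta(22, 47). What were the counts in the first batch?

Sequential conjugate updates are equivalent to a single update on the pooled data, so total successes = posterior α − prior α and total failures = posterior β − prior β.
Total across both batches: 22−12=10 passes, 47−14=33 failures.
Subtract the second batch: 10−6=4 passes and 33−8=25 failures.

4 passes and 25 failures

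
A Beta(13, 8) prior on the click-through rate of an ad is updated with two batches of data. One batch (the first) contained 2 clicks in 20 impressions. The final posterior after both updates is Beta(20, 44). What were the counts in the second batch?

Because Beta–binomial updating is additive in the counts, the combined data contributed (α_post−α_prior, β_post−β_prior) successes and failures.
Total across both batches: 20−13=7 clicks, 44−8=36 non-clicks.
Subtract the first batch: 7−2=5 clicks and 36−18=18 non-clicks.

5 clicks and 18 non-clicks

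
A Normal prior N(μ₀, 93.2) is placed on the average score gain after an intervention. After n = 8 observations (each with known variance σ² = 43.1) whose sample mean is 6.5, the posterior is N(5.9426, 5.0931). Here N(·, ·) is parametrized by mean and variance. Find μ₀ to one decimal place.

With known observation variance, the Normal–Normal posterior has precision τ_n = τ₀ + n/σ² and mean μ_n = (τ₀μ₀ + (n/σ²)x̄)/τ_n.
Here τ₀ = 1/93.2 = 0.010730 and τ_data = 8/43.1 = 0.185615, so τ_n = 0.196345.
Rearranging for μ₀: μ₀ = (μ_n·τ_n − τ_data·x̄)/τ₀ = (5.9426·0.196345 − 0.185615·6.5) / 0.010730 = -0.039698/0.010730 ≈ -3.7.

μ₀ = -3.7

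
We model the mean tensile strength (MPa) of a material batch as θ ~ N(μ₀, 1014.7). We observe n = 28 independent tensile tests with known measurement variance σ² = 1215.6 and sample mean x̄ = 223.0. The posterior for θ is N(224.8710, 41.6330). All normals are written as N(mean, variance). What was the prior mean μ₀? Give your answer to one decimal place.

μ₀ = 268.6

With known observation variance, the Normal–Normal posterior has precision τ_n = τ₀ + n/σ² and mean μ_n = (τ₀μ₀ + (n/σ²)x̄)/τ_n.
Here τ₀ = 1/1014.7 = 0.000986 and τ_data = 28/1215.6 = 0.023034, so τ_n = 0.024020.
Rearranging for μ₀: μ₀ = (μ_n·τ_n − τ_data·x̄)/τ₀ = (224.8710·0.024020 − 0.023034·223.0) / 0.000986 = 0.264819/0.000986 ≈ 268.6.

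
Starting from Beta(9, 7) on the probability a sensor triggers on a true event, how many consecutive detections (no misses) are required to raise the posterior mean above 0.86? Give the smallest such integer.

k = 35

After k detections and 0 misses the posterior is Beta(9+k, 7), with mean (9+k)/(9+7+k).
Set (9+k)/(16+k) > 0.86 and solve: k > (0.86·16 − 9)/(1 − 0.86) = 34.000.
The smallest integer exceeding 34.000 is 35.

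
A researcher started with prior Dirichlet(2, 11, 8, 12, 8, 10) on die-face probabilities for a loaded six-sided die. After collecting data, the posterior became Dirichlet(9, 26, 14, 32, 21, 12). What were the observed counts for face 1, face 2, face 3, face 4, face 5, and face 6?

counts (7, 15, 6, 20, 13, 2)

For a Dirichlet(α) prior with multinomial counts c, the posterior is Dirichlet(α + c) componentwise.
Counts are posterior − prior componentwise: 9−2=7, 26−11=15, 14−8=6, 32−12=20, 21−8=13, 12−10=2.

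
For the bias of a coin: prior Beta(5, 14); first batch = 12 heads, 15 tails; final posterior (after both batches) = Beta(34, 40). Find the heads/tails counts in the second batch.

Because Beta–binomial updating is additive in the counts, the combined data contributed (α_post−α_prior, β_post−β_prior) successes and failures.
Total across both batches: 34−5=29 heads, 40−14=26 tails.
Subtract the first batch: 29−12=17 heads and 26−15=11 tails.

17 heads and 11 tails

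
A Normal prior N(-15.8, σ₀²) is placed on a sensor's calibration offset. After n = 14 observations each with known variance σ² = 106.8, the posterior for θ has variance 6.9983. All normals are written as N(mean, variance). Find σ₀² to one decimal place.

Posterior precision equals prior precision plus data precision: 1/σ_n² = 1/σ₀² + n/σ².
So 1/σ₀² = 1/6.9983 − 14/106.8 = 0.142892 − 0.131086 = 0.011806.
Hence σ₀² = 1/0.011806 ≈ 84.7.

σ₀² = 84.7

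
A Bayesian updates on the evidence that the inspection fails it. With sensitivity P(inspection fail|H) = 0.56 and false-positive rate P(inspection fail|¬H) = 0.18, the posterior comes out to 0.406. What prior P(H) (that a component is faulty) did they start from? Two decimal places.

In odds form, posterior odds = prior odds × likelihood ratio, so prior odds = posterior odds ÷ LR.
Posterior odds = 0.406/(1−0.406) = 0.6835. LR = 0.56/0.18 = 3.1111.
Prior odds = 0.6835/3.1111 = 0.2197, so P(H) = 0.2197/(1+0.2197) ≈ 0.18.

P(H) = 0.18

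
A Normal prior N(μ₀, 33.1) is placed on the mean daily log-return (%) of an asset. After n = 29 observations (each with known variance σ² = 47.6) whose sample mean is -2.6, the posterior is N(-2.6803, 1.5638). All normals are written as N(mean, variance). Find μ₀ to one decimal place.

μ₀ = -4.3

The posterior mean is a precision-weighted average: μ_n = (τ₀μ₀ + τ_data·x̄)/(τ₀+τ_data), with τ₀=1/σ₀² and τ_data=n/σ².
Here τ₀ = 1/33.1 = 0.030211 and τ_data = 29/47.6 = 0.609244, so τ_n = 0.639455.
Rearranging for μ₀: μ₀ = (μ_n·τ_n − τ_data·x̄)/τ₀ = (-2.6803·0.639455 − 0.609244·-2.6) / 0.030211 = -0.129897/0.030211 ≈ -4.3.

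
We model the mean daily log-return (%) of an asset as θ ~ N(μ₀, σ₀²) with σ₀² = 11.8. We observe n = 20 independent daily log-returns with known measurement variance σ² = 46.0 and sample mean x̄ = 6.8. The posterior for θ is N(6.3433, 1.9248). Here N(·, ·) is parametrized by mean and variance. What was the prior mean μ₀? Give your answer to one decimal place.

With known observation variance, the Normal–Normal posterior has precision τ_n = τ₀ + n/σ² and mean μ_n = (τ₀μ₀ + (n/σ²)x̄)/τ_n.
Here τ₀ = 1/11.8 = 0.084746 and τ_data = 20/46.0 = 0.434783, so τ_n = 0.519529.
Rearranging for μ₀: μ₀ = (μ_n·τ_n − τ_data·x̄)/τ₀ = (6.3433·0.519529 − 0.434783·6.8) / 0.084746 = 0.339004/0.084746 ≈ 4.0.

μ₀ = 4.0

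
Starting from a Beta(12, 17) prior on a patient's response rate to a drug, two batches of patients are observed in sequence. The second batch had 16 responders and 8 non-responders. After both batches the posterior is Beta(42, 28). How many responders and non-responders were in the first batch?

14 responders and 3 non-responders

Because Beta–binomial updating is additive in the counts, the combined data contributed (α_post−α_prior, β_post−β_prior) successes and failures.
Total across both batches: 42−12=30 responders, 28−17=11 non-responders.
Subtract the second batch: 30−16=14 responders and 11−8=3 non-responders.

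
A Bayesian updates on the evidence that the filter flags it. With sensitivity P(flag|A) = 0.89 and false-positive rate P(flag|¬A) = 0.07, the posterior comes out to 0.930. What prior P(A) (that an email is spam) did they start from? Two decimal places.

In odds form, posterior odds = prior odds × likelihood ratio, so prior odds = posterior odds ÷ LR.
Posterior odds = 0.930/(1−0.930) = 13.2857. LR = 0.89/0.07 = 12.7143.
Prior odds = 13.2857/12.7143 = 1.0449, so P(A) = 1.0449/(1+1.0449) ≈ 0.51.

P(A) = 0.51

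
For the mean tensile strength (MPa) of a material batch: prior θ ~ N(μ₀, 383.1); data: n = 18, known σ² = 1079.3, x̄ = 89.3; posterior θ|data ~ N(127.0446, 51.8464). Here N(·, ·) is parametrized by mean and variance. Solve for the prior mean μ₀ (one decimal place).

The posterior mean is a precision-weighted average: μ_n = (τ₀μ₀ + τ_data·x̄)/(τ₀+τ_data), with τ₀=1/σ₀² and τ_data=n/σ².
Here τ₀ = 1/383.1 = 0.002610 and τ_data = 18/1079.3 = 0.016677, so τ_n = 0.019287.
Rearranging for μ₀: μ₀ = (μ_n·τ_n − τ_data·x̄)/τ₀ = (127.0446·0.019287 − 0.016677·89.3) / 0.002610 = 0.961053/0.002610 ≈ 368.2.

μ₀ = 368.2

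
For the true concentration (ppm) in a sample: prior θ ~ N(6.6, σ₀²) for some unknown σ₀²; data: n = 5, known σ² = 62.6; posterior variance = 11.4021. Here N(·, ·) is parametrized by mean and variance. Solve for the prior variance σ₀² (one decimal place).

Posterior precision equals prior precision plus data precision: 1/σ_n² = 1/σ₀² + n/σ².
So 1/σ₀² = 1/11.4021 − 5/62.6 = 0.087703 − 0.079872 = 0.007831.
Hence σ₀² = 1/0.007831 ≈ 127.7.

σ₀² = 127.7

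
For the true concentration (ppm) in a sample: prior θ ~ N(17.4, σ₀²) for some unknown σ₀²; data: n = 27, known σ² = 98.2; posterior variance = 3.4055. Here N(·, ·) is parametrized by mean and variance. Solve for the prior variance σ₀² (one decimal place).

σ₀² = 53.5

Posterior precision equals prior precision plus data precision: 1/σ_n² = 1/σ₀² + n/σ².
So 1/σ₀² = 1/3.4055 − 27/98.2 = 0.293643 − 0.274949 = 0.018694.
Hence σ₀² = 1/0.018694 ≈ 53.5.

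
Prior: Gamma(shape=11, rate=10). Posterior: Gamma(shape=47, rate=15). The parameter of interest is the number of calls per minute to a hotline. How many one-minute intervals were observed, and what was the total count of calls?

A Gamma(α, β) prior (rate parametrization) on a Poisson rate with n observations summing to S gives posterior Gamma(α+S, β+n).
Matching: Σxᵢ = 47 − 11 = 36 and n = 15 − 10 = 5.

n = 5 one-minute intervals with total 36 calls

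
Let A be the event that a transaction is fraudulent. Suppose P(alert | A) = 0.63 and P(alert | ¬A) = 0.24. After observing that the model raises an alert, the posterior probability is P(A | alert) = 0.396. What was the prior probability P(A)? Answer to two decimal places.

P(A) = 0.20

Bayes' rule in odds form gives O(A|E) = O(A)·[P(E|A)/P(E|¬A)], hence O(A) = O(A|E)/LR.
Posterior odds = 0.396/(1−0.396) = 0.6556. LR = 0.63/0.24 = 2.6250.
Prior odds = 0.6556/2.6250 = 0.2498, so P(A) = 0.2498/(1+0.2498) ≈ 0.20.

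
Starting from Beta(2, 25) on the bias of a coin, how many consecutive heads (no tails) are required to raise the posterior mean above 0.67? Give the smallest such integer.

k = 49

After k heads and 0 tails the posterior is Beta(2+k, 25), with mean (2+k)/(2+25+k).
Set (2+k)/(27+k) > 0.67 and solve: k > (0.67·27 − 2)/(1 − 0.67) = 48.758.
The smallest integer exceeding 48.758 is 49.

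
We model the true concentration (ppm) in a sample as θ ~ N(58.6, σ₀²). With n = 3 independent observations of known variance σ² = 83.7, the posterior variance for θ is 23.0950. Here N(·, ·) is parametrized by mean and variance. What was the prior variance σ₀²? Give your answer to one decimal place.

Posterior precision equals prior precision plus data precision: 1/σ_n² = 1/σ₀² + n/σ².
So 1/σ₀² = 1/23.0950 − 3/83.7 = 0.043299 − 0.035842 = 0.007457.
Hence σ₀² = 1/0.007457 ≈ 134.1.

σ₀² = 134.1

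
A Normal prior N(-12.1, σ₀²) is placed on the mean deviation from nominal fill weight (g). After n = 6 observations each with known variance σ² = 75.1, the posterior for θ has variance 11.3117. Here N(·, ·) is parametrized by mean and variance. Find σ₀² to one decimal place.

σ₀² = 117.5

Posterior precision equals prior precision plus data precision: 1/σ_n² = 1/σ₀² + n/σ².
So 1/σ₀² = 1/11.3117 − 6/75.1 = 0.088404 − 0.079893 = 0.008511.
Hence σ₀² = 1/0.008511 ≈ 117.5.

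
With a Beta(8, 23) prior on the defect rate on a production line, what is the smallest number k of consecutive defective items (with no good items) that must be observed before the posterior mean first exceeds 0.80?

k = 85

After k defective items and 0 good items the posterior is Beta(8+k, 23), with mean (8+k)/(8+23+k).
Set (8+k)/(31+k) > 0.80 and solve: k > (0.80·31 − 8)/(1 − 0.80) = 84.000.
The smallest integer exceeding 84.000 is 85, and checking k=85: (93)/(116) = 0.8017 > 0.80.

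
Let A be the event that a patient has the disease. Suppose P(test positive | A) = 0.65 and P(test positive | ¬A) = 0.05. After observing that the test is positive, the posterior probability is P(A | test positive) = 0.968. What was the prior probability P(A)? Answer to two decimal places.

P(A) = 0.70

In odds form, posterior odds = prior odds × likelihood ratio, so prior odds = posterior odds ÷ LR.
Posterior odds = 0.968/(1−0.968) = 30.2500. LR = 0.65/0.05 = 13.0000.
Prior odds = 30.2500/13.0000 = 2.3269, so P(A) = 2.3269/(1+2.3269) ≈ 0.70.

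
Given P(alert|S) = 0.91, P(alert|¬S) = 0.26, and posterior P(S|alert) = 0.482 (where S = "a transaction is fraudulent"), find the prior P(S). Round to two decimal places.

In odds form, posterior odds = prior odds × likelihood ratio, so prior odds = posterior odds ÷ LR.
Posterior odds = 0.482/(1−0.482) = 0.9305. LR = 0.91/0.26 = 3.5000.
Prior odds = 0.9305/3.5000 = 0.2659, so P(S) = 0.2659/(1+0.2659) ≈ 0.21.

P(S) = 0.21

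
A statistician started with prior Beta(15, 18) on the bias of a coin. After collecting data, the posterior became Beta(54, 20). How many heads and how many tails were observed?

39 heads and 2 tails

Under Beta–binomial conjugacy the posterior parameters are (α+s, β+f).
Match parameters: s=54−15=39, f=20−18=2.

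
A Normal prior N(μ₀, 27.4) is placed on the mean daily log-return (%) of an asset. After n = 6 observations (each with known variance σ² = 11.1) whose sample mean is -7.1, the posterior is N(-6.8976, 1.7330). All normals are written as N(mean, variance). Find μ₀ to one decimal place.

The posterior mean is a precision-weighted average: μ_n = (τ₀μ₀ + τ_data·x̄)/(τ₀+τ_data), with τ₀=1/σ₀² and τ_data=n/σ².
Here τ₀ = 1/27.4 = 0.036496 and τ_data = 6/11.1 = 0.540541, so τ_n = 0.577037.
Rearranging for μ₀: μ₀ = (μ_n·τ_n − τ_data·x̄)/τ₀ = (-6.8976·0.577037 − 0.540541·-7.1) / 0.036496 = -0.142329/0.036496 ≈ -3.9.

μ₀ = -3.9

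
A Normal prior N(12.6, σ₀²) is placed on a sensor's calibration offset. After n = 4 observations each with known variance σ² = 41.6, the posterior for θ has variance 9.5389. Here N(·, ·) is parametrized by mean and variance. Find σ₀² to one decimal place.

σ₀² = 115.2

For the Normal–Normal model with known σ², precisions add: τ_n = τ₀ + n/σ².
So 1/σ₀² = 1/9.5389 − 4/41.6 = 0.104834 − 0.096154 = 0.008680.
Hence σ₀² = 1/0.008680 ≈ 115.2.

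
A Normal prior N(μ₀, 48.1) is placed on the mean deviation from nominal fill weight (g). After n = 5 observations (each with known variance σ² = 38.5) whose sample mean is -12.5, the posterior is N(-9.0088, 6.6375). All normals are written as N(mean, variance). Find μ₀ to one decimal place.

With known observation variance, the Normal–Normal posterior has precision τ_n = τ₀ + n/σ² and mean μ_n = (τ₀μ₀ + (n/σ²)x̄)/τ_n.
Here τ₀ = 1/48.1 = 0.020790 and τ_data = 5/38.5 = 0.129870, so τ_n = 0.150660.
Rearranging for μ₀: μ₀ = (μ_n·τ_n − τ_data·x̄)/τ₀ = (-9.0088·0.150660 − 0.129870·-12.5) / 0.020790 = 0.266109/0.020790 ≈ 12.8.

μ₀ = 12.8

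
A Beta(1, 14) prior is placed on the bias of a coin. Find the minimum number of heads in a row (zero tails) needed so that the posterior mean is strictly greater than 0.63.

After k heads and 0 tails the posterior is Beta(1+k, 14), with mean (1+k)/(1+14+k).
Set (1+k)/(15+k) > 0.63 and solve: k > (0.63·15 − 1)/(1 − 0.63) = 22.838.
The smallest integer exceeding 22.838 is 23, and checking k=23: (24)/(38) = 0.6316 > 0.63.

k = 23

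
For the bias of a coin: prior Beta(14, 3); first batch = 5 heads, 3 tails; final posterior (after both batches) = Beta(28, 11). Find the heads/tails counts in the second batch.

9 heads and 5 tails

Because Beta–binomial updating is additive in the counts, the combined data contributed (α_post−α_prior, β_post−β_prior) successes and failures.
Total across both batches: 28−14=14 heads, 11−3=8 tails.
Subtract the first batch: 14−5=9 heads and 8−3=5 tails.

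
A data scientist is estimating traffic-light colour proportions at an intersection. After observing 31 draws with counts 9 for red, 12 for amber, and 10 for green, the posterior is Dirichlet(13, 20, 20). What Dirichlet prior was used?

Dirichlet(4, 8, 10)

For a Dirichlet(α) prior with multinomial counts c, the posterior is Dirichlet(α + c) componentwise.
Subtract each count from the matching posterior parameter: 13−9=4, 20−12=8, 20−10=10.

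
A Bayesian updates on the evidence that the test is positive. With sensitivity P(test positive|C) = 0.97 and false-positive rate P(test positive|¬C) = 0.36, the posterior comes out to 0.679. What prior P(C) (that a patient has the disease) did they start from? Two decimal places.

P(C) = 0.44

Bayes' rule in odds form gives O(C|E) = O(C)·[P(E|C)/P(E|¬C)], hence O(C) = O(C|E)/LR.
Posterior odds = 0.679/(1−0.679) = 2.1153. LR = 0.97/0.36 = 2.6944.
Prior odds = 2.1153/2.6944 = 0.7851, so P(C) = 0.7851/(1+0.7851) ≈ 0.44.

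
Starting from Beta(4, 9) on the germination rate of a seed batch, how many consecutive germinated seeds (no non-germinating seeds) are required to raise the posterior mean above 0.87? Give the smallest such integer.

k = 57

After k germinated seeds and 0 non-germinating seeds the posterior is Beta(4+k, 9), with mean (4+k)/(4+9+k).
Set (4+k)/(13+k) > 0.87 and solve: k > (0.87·13 − 4)/(1 − 0.87) = 56.231.
The smallest integer exceeding 56.231 is 57.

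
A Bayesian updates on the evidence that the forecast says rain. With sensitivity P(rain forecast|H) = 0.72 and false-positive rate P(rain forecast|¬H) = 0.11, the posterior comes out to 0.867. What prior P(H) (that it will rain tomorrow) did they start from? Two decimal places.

Bayes' rule in odds form gives O(H|E) = O(H)·[P(E|H)/P(E|¬H)], hence O(H) = O(H|E)/LR.
Posterior odds = 0.867/(1−0.867) = 6.5188. LR = 0.72/0.11 = 6.5455.
Prior odds = 6.5188/6.5455 = 0.9959, so P(H) = 0.9959/(1+0.9959) ≈ 0.50.

P(H) = 0.50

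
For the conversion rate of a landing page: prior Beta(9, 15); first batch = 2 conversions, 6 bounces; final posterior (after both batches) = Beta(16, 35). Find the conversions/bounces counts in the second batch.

Because Beta–binomial updating is additive in the counts, the combined data contributed (α_post−α_prior, β_post−β_prior) successes and failures.
Total across both batches: 16−9=7 conversions, 35−15=20 bounces.
Subtract the first batch: 7−2=5 conversions and 20−6=14 bounces.

5 conversions and 14 bounces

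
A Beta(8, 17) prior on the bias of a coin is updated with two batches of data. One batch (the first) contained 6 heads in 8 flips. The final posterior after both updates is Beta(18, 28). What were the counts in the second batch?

Sequential conjugate updates are equivalent to a single update on the pooled data, so total successes = posterior α − prior α and total failures = posterior β − prior β.
Total across both batches: 18−8=10 heads, 28−17=11 tails.
Subtract the first batch: 10−6=4 heads and 11−2=9 tails.

4 heads and 9 tails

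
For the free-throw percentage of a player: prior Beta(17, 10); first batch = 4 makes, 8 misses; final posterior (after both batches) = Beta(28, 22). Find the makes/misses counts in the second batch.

Sequential conjugate updates are equivalent to a single update on the pooled data, so total successes = posterior α − prior α and total failures = posterior β − prior β.
Total across both batches: 28−17=11 makes, 22−10=12 misses.
Subtract the first batch: 11−4=7 makes and 12−8=4 misses.

7 makes and 4 misses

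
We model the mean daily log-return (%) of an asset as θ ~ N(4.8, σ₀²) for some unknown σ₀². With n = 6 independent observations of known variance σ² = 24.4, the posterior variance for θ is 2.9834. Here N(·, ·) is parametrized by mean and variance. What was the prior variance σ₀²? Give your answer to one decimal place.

Posterior precision equals prior precision plus data precision: 1/σ_n² = 1/σ₀² + n/σ².
So 1/σ₀² = 1/2.9834 − 6/24.4 = 0.335188 − 0.245902 = 0.089286.
Hence σ₀² = 1/0.089286 ≈ 11.2.

σ₀² = 11.2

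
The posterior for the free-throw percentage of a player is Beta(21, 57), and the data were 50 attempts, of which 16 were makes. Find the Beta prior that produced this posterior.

Beta(5, 23)

Under Beta–binomial conjugacy the posterior parameters are (α+s, β+f).
So α = 21 − 16 = 5 and β = 57 − 34 = 23.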